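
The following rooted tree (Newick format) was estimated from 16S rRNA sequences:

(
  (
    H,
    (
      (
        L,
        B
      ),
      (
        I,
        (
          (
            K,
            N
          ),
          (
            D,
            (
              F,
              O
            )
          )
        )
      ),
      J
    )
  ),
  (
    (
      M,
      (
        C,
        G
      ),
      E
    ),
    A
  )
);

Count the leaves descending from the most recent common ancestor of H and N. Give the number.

The MRCA of H and N is the node subtending (H,((L,B),(I,((K,N),(D,(F,O)))),J)).
That clade contains 10 terminal taxa: B, D, F, H, I, J, K, L, N, O.

10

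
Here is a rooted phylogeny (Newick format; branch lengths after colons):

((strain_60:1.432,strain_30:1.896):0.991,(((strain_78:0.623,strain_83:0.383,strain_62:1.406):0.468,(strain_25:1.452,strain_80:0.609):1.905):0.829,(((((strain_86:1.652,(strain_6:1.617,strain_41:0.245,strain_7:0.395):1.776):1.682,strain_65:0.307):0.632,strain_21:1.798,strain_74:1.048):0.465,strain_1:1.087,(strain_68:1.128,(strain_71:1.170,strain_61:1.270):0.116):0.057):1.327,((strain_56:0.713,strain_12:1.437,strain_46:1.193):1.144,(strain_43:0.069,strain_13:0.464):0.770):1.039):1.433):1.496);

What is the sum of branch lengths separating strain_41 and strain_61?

6.243

The path runs strain_41 → … → MRCA → … → strain_61; the MRCA is the node subtending ((((strain_86,(strain_6,strain_41,strain_7)),strain_65),strain_21,strain_74),strain_1,(strain_68,(strain_71,strain_61))).
Branch lengths along that path: 0.245 + 1.776 + 1.682 + 0.632 + 0.465 + 0.057 + 0.116 + 1.270 = 6.243.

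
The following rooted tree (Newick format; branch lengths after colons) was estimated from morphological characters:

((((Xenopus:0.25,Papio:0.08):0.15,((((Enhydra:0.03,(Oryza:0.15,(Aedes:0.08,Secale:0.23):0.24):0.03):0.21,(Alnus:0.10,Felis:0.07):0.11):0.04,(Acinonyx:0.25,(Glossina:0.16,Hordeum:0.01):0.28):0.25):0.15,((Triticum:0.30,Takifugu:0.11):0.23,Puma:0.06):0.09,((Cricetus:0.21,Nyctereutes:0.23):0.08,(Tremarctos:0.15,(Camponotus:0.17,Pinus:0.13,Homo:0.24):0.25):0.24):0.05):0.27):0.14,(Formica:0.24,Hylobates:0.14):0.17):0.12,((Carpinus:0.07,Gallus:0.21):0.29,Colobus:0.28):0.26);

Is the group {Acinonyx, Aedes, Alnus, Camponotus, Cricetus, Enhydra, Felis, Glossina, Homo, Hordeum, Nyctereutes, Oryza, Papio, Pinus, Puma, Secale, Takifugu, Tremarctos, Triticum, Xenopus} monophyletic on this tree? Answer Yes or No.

The most recent common ancestor of these taxa subtends ((Xenopus,Papio),((((Enhydra,(Oryza,(Aedes,Secale))),(Alnus,Felis)),(Acinonyx,(Glossina,Hordeum))),((Triticum,Takifugu),Puma),((Cricetus,Nyctereutes),(Tremarctos,(Camponotus,Pinus,Homo))))).
That clade has exactly 20 tips — every listed taxon and nothing else — so the group is monophyletic.

Yes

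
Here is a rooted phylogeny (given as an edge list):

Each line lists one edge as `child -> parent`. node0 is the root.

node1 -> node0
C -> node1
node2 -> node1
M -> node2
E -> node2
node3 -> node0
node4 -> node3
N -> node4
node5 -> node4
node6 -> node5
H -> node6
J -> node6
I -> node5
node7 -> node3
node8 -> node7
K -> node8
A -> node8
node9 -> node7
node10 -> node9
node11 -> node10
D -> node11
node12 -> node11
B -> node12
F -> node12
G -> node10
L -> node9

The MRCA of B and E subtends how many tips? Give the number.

14

The MRCA of B and E is the root, so the clade is the entire tree.
That clade contains 14 terminal taxa: A, B, C, D, E, F, G, H, I, J, K, L, M, N.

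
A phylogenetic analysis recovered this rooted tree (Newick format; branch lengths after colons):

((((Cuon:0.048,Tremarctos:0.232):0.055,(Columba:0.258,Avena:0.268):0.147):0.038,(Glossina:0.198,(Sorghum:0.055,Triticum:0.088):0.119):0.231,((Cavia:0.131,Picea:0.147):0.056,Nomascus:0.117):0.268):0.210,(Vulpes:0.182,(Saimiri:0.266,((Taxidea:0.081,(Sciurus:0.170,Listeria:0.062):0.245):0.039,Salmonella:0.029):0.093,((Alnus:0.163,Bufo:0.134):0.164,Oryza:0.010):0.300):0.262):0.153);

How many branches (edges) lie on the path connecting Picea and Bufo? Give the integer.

The MRCA of Picea and Bufo is the root of the tree.
From Picea up to that node: 4 branches. From Bufo up to the same node: 5 branches. Total: 4 + 5 = 9.

9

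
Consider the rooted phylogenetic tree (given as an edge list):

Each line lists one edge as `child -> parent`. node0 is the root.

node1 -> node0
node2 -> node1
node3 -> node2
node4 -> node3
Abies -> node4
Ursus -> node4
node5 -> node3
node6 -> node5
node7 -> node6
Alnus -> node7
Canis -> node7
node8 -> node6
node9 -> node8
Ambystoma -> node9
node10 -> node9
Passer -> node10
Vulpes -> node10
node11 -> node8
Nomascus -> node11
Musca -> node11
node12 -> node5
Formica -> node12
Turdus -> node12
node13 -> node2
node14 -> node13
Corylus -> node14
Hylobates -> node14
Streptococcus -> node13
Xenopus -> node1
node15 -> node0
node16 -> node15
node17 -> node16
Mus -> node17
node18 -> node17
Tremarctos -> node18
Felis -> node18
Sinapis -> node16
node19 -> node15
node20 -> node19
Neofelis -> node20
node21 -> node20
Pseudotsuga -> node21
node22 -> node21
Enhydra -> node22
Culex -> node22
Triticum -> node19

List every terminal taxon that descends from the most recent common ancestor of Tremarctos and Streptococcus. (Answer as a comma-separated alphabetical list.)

Abies, Alnus, Ambystoma, Canis, Corylus, Culex, Enhydra, Felis, Formica, Hylobates, Mus, Musca, Neofelis, Nomascus, Passer, Pseudotsuga, Sinapis, Streptococcus, Tremarctos, Triticum, Turdus, Ursus, Vulpes, Xenopus

Tracing Tremarctos: it sits inside (Tremarctos,Felis).
Tracing Streptococcus: it sits inside ((Corylus,Hylobates),Streptococcus).
The smallest clade enclosing both is the whole tree (their MRCA is the root), so the answer is all 24 tips in alphabetical order.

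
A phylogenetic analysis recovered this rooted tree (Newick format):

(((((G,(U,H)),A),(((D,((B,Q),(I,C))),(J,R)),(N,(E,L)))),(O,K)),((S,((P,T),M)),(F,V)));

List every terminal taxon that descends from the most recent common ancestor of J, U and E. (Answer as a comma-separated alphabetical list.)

A, B, C, D, E, G, H, I, J, L, N, Q, R, U

Tracing J: it sits inside (J,R).
Tracing U: it sits inside (U,H).
Tracing E: it sits inside (E,L).
The smallest clade enclosing all 3 is (((G,(U,H)),A),(((D,((B,Q),(I,C))),(J,R)),(N,(E,L)))); the answer is its 14 terminal taxa in alphabetical order.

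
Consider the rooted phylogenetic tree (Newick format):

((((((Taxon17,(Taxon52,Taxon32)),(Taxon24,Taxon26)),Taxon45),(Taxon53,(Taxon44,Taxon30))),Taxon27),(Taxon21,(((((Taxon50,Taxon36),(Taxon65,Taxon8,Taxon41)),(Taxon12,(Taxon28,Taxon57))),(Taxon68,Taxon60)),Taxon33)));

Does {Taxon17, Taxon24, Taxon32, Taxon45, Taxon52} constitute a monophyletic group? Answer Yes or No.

No

The MRCA of the listed taxa subtends (((Taxon17,(Taxon52,Taxon32)),(Taxon24,Taxon26)),Taxon45).
That clade also contains Taxon26, which is not in the proposed group, so the group is not monophyletic.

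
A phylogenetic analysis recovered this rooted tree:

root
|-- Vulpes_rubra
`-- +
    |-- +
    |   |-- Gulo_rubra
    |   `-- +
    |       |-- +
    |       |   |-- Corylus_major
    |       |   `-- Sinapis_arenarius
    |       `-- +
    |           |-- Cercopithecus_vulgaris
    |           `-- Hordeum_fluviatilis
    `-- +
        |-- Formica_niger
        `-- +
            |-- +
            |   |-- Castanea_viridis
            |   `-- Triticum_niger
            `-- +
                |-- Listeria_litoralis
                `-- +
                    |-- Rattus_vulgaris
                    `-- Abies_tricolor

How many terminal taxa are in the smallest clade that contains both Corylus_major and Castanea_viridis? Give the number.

11

The MRCA of Corylus_major and Castanea_viridis is the node subtending ((Gulo_rubra,((Corylus_major,Sinapis_arenarius),(Cercopithecus_vulgaris,Hordeum_fluviatilis))),(Formica_niger,((Castanea_viridis,Triticum_niger),(Listeria_litoralis,(Rattus_vulgaris,Abies_tricolor))))).
That clade contains 11 terminal taxa: Abies_tricolor, Castanea_viridis, Cercopithecus_vulgaris, Corylus_major, Formica_niger, Gulo_rubra, Hordeum_fluviatilis, Listeria_litoralis, Rattus_vulgaris, Sinapis_arenarius, Triticum_niger.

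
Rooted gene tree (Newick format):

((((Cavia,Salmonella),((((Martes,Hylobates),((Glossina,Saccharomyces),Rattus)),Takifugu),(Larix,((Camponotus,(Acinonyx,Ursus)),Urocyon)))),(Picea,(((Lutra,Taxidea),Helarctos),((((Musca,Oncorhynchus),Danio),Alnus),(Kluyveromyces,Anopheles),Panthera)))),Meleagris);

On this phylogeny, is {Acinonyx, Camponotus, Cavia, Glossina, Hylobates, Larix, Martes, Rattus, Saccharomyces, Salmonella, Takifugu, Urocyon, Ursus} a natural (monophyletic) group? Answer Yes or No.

The most recent common ancestor of these taxa subtends ((Cavia,Salmonella),((((Martes,Hylobates),((Glossina,Saccharomyces),Rattus)),Takifugu),(Larix,((Camponotus,(Acinonyx,Ursus)),Urocyon)))).
That clade has exactly 13 tips — every listed taxon and nothing else — so the group is monophyletic.

Yes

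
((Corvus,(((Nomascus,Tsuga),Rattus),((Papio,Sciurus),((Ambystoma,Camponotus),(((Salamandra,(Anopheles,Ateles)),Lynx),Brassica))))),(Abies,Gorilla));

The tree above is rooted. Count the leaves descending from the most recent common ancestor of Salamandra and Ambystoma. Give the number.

7

The MRCA of Salamandra and Ambystoma is the node subtending ((Ambystoma,Camponotus),(((Salamandra,(Anopheles,Ateles)),Lynx),Brassica)).
That clade contains 7 terminal taxa: Ambystoma, Anopheles, Ateles, Brassica, Camponotus, Lynx, Salamandra.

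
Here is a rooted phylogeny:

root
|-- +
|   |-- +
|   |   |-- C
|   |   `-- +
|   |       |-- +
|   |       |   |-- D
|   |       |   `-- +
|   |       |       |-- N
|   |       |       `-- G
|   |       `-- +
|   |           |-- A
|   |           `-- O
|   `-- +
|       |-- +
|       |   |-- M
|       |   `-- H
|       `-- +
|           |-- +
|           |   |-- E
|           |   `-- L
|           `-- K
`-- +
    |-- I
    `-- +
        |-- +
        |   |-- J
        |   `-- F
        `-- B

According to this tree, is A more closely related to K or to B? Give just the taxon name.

K

The MRCA of A and K subtends ((C,((D,(N,G)),(A,O))),((M,H),((E,L),K))) (11 taxa).
The MRCA of A and B is the root, subtending the entire tree (15 taxa).
The first is nested inside the second, so A shares a more recent common ancestor with K.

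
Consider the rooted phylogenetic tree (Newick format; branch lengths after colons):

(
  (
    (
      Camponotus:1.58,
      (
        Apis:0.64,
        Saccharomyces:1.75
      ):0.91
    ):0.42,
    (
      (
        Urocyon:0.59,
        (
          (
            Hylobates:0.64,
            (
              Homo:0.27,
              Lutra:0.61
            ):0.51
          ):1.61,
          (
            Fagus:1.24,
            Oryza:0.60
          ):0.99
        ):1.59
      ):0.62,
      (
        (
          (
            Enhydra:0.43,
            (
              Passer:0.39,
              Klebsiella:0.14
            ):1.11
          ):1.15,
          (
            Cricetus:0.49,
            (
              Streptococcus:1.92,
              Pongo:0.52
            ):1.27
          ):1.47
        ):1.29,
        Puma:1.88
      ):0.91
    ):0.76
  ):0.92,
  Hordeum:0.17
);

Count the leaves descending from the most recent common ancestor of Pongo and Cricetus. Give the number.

3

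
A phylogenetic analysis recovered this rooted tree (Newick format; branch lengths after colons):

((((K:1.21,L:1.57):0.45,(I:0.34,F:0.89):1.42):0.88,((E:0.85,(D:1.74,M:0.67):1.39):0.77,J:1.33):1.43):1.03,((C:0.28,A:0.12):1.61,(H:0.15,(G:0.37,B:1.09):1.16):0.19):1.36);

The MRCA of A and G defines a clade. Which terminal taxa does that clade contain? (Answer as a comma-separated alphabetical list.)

A, B, C, G, H

Tracing A: it sits inside (C,A).
Tracing G: it sits inside (G,B).
The smallest clade enclosing both is ((C,A),(H,(G,B))); the answer is its 5 terminal taxa in alphabetical order.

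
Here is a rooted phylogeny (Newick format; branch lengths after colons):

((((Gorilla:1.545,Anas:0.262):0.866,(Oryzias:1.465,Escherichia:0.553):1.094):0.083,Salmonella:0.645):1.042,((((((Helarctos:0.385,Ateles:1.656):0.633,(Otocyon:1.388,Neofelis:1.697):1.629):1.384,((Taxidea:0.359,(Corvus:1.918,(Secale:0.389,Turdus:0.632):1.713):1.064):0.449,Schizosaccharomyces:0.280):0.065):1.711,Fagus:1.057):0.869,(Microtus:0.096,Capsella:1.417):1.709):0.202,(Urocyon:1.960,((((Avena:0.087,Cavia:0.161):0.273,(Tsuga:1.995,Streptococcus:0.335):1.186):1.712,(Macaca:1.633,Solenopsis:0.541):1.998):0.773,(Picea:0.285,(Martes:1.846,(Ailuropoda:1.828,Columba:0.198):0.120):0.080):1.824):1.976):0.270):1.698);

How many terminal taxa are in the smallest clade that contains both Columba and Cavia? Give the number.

10

The MRCA of Columba and Cavia is the node subtending ((((Avena,Cavia),(Tsuga,Streptococcus)),(Macaca,Solenopsis)),(Picea,(Martes,(Ailuropoda,Columba)))).
That clade contains 10 terminal taxa: Ailuropoda, Avena, Cavia, Columba, Macaca, Martes, Picea, Solenopsis, Streptococcus, Tsuga.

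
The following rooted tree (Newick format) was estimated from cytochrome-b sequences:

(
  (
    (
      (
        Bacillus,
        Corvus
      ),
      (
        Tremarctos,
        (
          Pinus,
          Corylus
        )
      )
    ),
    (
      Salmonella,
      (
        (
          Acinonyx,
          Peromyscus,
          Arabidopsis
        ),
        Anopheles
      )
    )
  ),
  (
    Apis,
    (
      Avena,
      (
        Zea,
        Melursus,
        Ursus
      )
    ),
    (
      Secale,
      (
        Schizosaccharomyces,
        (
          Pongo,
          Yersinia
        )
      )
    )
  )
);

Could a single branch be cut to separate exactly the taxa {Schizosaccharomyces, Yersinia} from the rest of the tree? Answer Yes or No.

No

The MRCA of the listed taxa subtends (Schizosaccharomyces,(Pongo,Yersinia)).
That clade also contains Pongo, which is not in the proposed group, so the group is not monophyletic.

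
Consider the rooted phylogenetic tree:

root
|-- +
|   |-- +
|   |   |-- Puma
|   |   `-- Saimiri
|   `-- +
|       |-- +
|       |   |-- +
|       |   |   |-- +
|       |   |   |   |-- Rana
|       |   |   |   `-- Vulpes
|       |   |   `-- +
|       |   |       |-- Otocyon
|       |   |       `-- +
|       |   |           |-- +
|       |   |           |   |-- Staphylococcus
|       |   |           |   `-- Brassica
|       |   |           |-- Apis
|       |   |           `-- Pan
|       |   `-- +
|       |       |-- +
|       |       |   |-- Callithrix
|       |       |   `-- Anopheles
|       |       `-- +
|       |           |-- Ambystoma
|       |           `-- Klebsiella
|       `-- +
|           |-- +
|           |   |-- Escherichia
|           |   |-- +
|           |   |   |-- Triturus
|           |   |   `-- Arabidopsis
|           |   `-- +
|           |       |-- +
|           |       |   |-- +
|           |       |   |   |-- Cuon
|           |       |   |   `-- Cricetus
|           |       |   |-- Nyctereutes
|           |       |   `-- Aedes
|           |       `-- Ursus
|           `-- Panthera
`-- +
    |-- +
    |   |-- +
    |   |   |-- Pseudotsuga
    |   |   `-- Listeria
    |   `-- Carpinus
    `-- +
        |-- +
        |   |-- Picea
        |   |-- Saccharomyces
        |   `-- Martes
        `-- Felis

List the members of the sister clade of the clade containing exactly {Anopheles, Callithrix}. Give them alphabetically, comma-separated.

Ambystoma, Klebsiella

The clade containing exactly {Anopheles, Callithrix} attaches to the tree at the node subtending ((Callithrix,Anopheles),(Ambystoma,Klebsiella)).
The other lineage descending from that same node — the sister group — is (Ambystoma,Klebsiella); its 2 tips in alphabetical order are the answer.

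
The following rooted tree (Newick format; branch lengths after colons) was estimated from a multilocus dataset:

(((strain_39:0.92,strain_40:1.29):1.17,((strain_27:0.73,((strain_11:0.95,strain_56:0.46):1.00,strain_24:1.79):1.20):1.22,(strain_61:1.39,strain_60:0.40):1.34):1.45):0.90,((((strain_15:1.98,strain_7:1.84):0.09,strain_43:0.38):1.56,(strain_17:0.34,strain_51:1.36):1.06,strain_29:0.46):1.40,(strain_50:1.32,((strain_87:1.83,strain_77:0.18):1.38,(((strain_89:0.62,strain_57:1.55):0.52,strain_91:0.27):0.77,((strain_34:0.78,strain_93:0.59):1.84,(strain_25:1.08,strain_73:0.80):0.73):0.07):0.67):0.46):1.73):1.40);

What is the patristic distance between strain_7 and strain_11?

13.01

The path runs strain_7 → … → MRCA → … → strain_11; the MRCA is the root of the tree.
Branch lengths along that path: 1.84 + 0.09 + 1.56 + 1.40 + 1.40 + 0.90 + 1.45 + 1.22 + 1.20 + 1.00 + 0.95 = 13.01.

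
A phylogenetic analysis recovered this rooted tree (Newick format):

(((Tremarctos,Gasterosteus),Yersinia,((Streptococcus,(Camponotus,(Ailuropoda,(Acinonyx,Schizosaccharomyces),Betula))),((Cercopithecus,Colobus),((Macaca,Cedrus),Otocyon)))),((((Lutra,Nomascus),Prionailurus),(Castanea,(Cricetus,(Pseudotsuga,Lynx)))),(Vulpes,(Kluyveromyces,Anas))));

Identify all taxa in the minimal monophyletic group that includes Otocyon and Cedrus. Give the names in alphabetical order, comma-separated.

Tracing Otocyon: it sits inside ((Macaca,Cedrus),Otocyon).
Tracing Cedrus: it sits inside (Macaca,Cedrus).
The smallest clade enclosing both is ((Macaca,Cedrus),Otocyon); the answer is its 3 terminal taxa in alphabetical order.

Cedrus, Macaca, Otocyon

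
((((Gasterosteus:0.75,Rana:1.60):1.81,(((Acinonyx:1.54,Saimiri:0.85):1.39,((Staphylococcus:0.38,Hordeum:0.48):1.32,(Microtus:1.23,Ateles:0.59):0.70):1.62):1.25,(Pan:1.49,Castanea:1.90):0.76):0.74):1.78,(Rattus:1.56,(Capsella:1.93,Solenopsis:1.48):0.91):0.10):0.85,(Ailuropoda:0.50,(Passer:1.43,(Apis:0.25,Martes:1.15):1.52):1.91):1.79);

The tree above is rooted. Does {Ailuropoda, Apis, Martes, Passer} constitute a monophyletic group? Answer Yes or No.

Yes

The most recent common ancestor of these taxa subtends (Ailuropoda,(Passer,(Apis,Martes))).
That clade has exactly 4 tips — every listed taxon and nothing else — so the group is monophyletic.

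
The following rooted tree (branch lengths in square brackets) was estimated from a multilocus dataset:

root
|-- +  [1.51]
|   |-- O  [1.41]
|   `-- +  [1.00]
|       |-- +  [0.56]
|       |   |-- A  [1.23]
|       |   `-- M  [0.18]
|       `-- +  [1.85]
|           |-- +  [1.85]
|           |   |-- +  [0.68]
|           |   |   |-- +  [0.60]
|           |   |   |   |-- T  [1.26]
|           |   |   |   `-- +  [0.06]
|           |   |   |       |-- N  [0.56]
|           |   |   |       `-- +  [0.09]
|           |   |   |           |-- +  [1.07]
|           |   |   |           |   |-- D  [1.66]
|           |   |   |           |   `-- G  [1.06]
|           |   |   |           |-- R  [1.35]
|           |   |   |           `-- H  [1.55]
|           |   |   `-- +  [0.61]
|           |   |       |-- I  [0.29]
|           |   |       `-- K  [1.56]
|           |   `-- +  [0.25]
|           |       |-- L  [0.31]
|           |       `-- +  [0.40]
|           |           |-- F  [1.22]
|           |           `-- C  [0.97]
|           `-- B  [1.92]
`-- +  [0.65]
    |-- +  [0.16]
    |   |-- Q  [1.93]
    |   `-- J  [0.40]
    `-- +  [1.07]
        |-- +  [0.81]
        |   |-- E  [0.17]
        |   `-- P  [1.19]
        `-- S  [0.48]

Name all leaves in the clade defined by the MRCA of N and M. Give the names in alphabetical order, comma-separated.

Tracing N: it sits inside (N,((D,G),R,H)).
Tracing M: it sits inside (A,M).
The smallest clade enclosing both is ((A,M),((((T,(N,((D,G),R,H))),(I,K)),(L,(F,C))),B)); the answer is its 14 terminal taxa in alphabetical order.

A, B, C, D, F, G, H, I, K, L, M, N, R, T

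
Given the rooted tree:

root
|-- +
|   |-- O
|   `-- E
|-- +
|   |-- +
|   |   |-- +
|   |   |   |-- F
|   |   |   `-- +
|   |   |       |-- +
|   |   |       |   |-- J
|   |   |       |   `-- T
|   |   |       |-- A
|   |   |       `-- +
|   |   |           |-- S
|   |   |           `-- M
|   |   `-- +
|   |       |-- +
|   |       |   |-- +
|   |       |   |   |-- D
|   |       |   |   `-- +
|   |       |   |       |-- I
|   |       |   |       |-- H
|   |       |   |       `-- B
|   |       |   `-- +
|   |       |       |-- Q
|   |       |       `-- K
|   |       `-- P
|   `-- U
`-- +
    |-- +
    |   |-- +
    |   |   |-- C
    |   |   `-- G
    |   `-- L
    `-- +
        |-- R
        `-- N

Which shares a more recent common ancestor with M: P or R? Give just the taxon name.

The MRCA of M and P subtends ((F,((J,T),A,(S,M))),(((D,(I,H,B)),(Q,K)),P)) (13 taxa).
The MRCA of M and R is the root, subtending the entire tree (21 taxa).
The first is nested inside the second, so M shares a more recent common ancestor with P.

P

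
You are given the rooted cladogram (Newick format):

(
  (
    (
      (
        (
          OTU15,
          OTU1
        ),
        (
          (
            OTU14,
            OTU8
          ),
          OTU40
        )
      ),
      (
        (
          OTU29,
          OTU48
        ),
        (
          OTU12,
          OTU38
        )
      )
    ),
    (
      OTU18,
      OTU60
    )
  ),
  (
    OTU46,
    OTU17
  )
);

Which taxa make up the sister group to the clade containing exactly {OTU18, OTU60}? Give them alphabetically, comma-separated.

OTU1, OTU12, OTU14, OTU15, OTU29, OTU38, OTU40, OTU48, OTU8

The clade containing exactly {OTU18, OTU60} attaches to the tree at the node subtending ((((OTU15,OTU1),((OTU14,OTU8),OTU40)),((OTU29,OTU48),(OTU12,OTU38))),(OTU18,OTU60)).
The other lineage descending from that same node — the sister group — is (((OTU15,OTU1),((OTU14,OTU8),OTU40)),((OTU29,OTU48),(OTU12,OTU38))); its 9 tips in alphabetical order are the answer.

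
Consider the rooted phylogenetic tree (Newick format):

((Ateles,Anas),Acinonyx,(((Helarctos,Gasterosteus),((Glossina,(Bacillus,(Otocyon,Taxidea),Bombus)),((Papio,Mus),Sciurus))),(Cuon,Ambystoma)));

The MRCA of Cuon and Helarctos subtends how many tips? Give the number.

The MRCA of Cuon and Helarctos is the node subtending (((Helarctos,Gasterosteus),((Glossina,(Bacillus,(Otocyon,Taxidea),Bombus)),((Papio,Mus),Sciurus))),(Cuon,Ambystoma)).
That clade contains 12 terminal taxa: Ambystoma, Bacillus, Bombus, Cuon, Gasterosteus, Glossina, Helarctos, Mus, Otocyon, Papio, Sciurus, Taxidea.

12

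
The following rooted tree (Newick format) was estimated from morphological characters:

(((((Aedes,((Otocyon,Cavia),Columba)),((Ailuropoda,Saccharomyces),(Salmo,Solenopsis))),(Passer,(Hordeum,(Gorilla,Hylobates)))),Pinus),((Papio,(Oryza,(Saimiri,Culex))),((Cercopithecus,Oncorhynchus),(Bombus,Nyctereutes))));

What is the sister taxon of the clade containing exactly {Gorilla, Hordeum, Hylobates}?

The clade containing exactly {Gorilla, Hordeum, Hylobates} attaches to the tree at the node subtending (Passer,(Hordeum,(Gorilla,Hylobates))).
The other lineage descending from that same node — the sister group — is the single tip Passer.

Passer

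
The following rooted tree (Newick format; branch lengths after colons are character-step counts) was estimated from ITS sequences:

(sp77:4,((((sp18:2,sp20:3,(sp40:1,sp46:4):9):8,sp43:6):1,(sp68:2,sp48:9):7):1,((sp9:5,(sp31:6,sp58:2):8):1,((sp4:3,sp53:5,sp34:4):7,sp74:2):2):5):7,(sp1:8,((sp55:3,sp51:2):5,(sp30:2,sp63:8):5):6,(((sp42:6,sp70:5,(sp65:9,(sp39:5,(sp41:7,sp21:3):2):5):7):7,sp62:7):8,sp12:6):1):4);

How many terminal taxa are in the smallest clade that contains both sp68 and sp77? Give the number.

The MRCA of sp68 and sp77 is the root, so the clade is the entire tree.
That clade contains 28 terminal taxa: sp1, sp12, sp18, sp20, sp21, sp30, sp31, sp34, sp39, sp4, sp40, sp41, sp42, sp43, sp46, sp48, sp51, sp53, sp55, sp58, sp62, sp63, sp65, sp68, sp70, sp74, sp77, sp9.

28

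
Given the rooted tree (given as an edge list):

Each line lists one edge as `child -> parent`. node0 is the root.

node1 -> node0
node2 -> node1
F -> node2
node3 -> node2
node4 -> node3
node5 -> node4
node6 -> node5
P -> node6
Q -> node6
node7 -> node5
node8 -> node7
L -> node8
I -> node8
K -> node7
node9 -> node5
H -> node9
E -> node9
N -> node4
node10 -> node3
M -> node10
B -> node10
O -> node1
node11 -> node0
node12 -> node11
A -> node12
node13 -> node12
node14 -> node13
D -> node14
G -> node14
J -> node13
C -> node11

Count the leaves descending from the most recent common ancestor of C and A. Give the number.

5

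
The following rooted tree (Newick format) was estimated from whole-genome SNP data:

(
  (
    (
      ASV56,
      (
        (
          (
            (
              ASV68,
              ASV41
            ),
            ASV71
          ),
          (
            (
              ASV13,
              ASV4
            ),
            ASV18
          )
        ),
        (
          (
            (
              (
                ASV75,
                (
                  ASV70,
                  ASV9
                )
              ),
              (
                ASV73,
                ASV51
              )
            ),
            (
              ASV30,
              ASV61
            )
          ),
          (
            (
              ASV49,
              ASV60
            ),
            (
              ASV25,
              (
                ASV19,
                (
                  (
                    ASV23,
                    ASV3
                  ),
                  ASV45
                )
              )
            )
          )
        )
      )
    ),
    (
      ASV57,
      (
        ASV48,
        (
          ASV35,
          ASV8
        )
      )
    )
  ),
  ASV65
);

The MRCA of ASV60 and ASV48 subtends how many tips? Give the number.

25

The MRCA of ASV60 and ASV48 is the node subtending ((ASV56,((((ASV68,ASV41),ASV71),((ASV13,ASV4),ASV18)),((((ASV75,(ASV70,ASV9)),(ASV73,ASV51)),(ASV30,ASV61)),((ASV49,ASV60),(ASV25,(ASV19,((ASV23,ASV3),ASV45))))))),(ASV57,(ASV48,(ASV35,ASV8)))).
That clade contains 25 terminal taxa: ASV13, ASV18, ASV19, ASV23, ASV25, ASV3, ASV30, ASV35, ASV4, ASV41, ASV45, ASV48, ASV49, ASV51, ASV56, ASV57, ASV60, ASV61, ASV68, ASV70, ASV71, ASV73, ASV75, ASV8, ASV9.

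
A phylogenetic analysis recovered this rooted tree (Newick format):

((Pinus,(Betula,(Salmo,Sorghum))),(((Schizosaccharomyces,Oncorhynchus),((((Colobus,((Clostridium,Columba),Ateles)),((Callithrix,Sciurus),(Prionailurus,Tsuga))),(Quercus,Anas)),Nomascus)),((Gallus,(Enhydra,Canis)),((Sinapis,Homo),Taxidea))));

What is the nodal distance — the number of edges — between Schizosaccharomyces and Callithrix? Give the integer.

The MRCA of Schizosaccharomyces and Callithrix is the node subtending ((Schizosaccharomyces,Oncorhynchus),((((Colobus,((Clostridium,Columba),Ateles)),((Callithrix,Sciurus),(Prionailurus,Tsuga))),(Quercus,Anas)),Nomascus)).
From Schizosaccharomyces up to that node: 2 branches. From Callithrix up to the same node: 6 branches. Total: 2 + 6 = 8.

8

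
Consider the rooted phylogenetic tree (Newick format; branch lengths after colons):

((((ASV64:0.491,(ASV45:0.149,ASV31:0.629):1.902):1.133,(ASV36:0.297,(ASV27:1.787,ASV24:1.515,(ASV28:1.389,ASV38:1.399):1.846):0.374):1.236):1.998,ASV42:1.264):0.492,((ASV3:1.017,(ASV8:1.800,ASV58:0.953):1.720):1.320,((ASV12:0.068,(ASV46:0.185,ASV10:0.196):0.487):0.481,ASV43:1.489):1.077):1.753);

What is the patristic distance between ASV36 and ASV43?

The path runs ASV36 → … → MRCA → … → ASV43; the MRCA is the root of the tree.
Branch lengths along that path: 0.297 + 1.236 + 1.998 + 0.492 + 1.753 + 1.077 + 1.489 = 8.342.

8.342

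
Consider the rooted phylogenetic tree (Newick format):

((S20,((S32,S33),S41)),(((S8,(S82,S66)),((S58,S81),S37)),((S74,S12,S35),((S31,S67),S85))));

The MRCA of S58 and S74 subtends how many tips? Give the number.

The MRCA of S58 and S74 is the node subtending (((S8,(S82,S66)),((S58,S81),S37)),((S74,S12,S35),((S31,S67),S85))).
That clade contains 12 terminal taxa: S12, S31, S35, S37, S58, S66, S67, S74, S8, S81, S82, S85.

12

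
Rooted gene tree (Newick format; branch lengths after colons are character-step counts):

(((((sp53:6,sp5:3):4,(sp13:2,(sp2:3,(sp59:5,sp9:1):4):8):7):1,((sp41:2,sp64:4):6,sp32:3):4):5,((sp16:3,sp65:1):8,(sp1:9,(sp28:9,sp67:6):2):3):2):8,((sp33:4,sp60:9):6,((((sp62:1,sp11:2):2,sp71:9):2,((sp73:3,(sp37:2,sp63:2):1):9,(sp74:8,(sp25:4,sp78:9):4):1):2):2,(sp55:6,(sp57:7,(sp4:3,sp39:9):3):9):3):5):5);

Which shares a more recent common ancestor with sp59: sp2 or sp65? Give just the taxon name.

The MRCA of sp59 and sp2 subtends (sp2,(sp59,sp9)) (3 taxa).
The MRCA of sp59 and sp65 subtends ((((sp53,sp5),(sp13,(sp2,(sp59,sp9)))),((sp41,sp64),sp32)),((sp16,sp65),(sp1,(sp28,sp67)))) (14 taxa).
The first is nested inside the second, so sp59 shares a more recent common ancestor with sp2.

sp2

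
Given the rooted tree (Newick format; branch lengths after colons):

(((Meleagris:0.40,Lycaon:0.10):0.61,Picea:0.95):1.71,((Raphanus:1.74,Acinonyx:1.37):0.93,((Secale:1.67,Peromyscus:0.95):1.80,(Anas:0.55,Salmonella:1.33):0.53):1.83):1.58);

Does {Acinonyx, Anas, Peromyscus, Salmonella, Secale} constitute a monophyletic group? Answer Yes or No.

The MRCA of the listed taxa subtends ((Raphanus,Acinonyx),((Secale,Peromyscus),(Anas,Salmonella))).
That clade also contains Raphanus, which is not in the proposed group, so the group is not monophyletic.

No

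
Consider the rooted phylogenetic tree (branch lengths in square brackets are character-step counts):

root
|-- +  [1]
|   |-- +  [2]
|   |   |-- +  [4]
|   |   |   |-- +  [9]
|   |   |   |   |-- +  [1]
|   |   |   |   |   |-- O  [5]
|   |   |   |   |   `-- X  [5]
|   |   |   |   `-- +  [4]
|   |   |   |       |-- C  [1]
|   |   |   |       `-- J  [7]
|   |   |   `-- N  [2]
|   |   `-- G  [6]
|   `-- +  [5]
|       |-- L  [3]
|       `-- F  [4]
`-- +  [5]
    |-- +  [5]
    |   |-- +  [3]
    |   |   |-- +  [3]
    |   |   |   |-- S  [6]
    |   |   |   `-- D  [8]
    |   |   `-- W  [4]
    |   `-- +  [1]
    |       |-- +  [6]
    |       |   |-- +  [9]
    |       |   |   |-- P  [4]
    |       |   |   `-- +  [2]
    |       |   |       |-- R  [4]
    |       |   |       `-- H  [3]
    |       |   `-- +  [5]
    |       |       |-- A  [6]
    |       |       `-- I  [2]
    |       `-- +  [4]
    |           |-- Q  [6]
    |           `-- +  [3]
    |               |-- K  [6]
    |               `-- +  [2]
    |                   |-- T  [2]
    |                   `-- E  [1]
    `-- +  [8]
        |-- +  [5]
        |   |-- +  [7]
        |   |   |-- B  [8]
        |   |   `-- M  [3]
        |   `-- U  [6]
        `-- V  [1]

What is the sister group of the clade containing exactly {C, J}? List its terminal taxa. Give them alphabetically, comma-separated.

O, X

The clade containing exactly {C, J} attaches to the tree at the node subtending ((O,X),(C,J)).
The other lineage descending from that same node — the sister group — is (O,X); its 2 tips in alphabetical order are the answer.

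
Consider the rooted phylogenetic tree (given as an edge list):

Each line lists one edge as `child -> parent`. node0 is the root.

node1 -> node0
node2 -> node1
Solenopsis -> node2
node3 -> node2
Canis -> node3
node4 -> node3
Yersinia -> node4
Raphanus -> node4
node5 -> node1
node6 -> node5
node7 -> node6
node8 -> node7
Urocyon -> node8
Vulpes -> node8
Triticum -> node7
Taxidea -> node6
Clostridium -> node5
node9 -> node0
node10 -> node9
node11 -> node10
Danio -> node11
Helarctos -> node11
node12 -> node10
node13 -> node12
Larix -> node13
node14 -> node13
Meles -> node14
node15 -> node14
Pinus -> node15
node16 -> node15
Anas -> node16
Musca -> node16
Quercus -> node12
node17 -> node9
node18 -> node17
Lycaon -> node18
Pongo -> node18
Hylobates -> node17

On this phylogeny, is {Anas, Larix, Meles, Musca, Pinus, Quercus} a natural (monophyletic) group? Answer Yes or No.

Yes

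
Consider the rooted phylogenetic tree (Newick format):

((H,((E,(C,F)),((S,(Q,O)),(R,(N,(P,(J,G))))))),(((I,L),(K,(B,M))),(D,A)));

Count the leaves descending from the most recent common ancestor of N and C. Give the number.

11

The MRCA of N and C is the node subtending ((E,(C,F)),((S,(Q,O)),(R,(N,(P,(J,G)))))).
That clade contains 11 terminal taxa: C, E, F, G, J, N, O, P, Q, R, S.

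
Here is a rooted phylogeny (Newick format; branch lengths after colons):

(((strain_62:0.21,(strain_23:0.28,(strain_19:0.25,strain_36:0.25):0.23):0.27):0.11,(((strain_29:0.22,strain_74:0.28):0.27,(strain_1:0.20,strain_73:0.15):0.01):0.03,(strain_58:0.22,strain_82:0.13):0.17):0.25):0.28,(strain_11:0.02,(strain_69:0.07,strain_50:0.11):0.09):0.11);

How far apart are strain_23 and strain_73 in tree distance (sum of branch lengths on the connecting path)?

The path runs strain_23 → … → MRCA → … → strain_73; the MRCA is the node subtending ((strain_62,(strain_23,(strain_19,strain_36))),(((strain_29,strain_74),(strain_1,strain_73)),(strain_58,strain_82))).
Branch lengths along that path: 0.28 + 0.27 + 0.11 + 0.25 + 0.03 + 0.01 + 0.15 = 1.10.

1.10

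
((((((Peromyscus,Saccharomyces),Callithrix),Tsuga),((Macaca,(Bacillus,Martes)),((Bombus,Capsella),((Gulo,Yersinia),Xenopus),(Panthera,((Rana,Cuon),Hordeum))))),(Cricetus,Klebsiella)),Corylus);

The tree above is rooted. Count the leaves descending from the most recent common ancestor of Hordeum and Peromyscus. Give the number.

The MRCA of Hordeum and Peromyscus is the node subtending ((((Peromyscus,Saccharomyces),Callithrix),Tsuga),((Macaca,(Bacillus,Martes)),((Bombus,Capsella),((Gulo,Yersinia),Xenopus),(Panthera,((Rana,Cuon),Hordeum))))).
That clade contains 16 terminal taxa: Bacillus, Bombus, Callithrix, Capsella, Cuon, Gulo, Hordeum, Macaca, Martes, Panthera, Peromyscus, Rana, Saccharomyces, Tsuga, Xenopus, Yersinia.

16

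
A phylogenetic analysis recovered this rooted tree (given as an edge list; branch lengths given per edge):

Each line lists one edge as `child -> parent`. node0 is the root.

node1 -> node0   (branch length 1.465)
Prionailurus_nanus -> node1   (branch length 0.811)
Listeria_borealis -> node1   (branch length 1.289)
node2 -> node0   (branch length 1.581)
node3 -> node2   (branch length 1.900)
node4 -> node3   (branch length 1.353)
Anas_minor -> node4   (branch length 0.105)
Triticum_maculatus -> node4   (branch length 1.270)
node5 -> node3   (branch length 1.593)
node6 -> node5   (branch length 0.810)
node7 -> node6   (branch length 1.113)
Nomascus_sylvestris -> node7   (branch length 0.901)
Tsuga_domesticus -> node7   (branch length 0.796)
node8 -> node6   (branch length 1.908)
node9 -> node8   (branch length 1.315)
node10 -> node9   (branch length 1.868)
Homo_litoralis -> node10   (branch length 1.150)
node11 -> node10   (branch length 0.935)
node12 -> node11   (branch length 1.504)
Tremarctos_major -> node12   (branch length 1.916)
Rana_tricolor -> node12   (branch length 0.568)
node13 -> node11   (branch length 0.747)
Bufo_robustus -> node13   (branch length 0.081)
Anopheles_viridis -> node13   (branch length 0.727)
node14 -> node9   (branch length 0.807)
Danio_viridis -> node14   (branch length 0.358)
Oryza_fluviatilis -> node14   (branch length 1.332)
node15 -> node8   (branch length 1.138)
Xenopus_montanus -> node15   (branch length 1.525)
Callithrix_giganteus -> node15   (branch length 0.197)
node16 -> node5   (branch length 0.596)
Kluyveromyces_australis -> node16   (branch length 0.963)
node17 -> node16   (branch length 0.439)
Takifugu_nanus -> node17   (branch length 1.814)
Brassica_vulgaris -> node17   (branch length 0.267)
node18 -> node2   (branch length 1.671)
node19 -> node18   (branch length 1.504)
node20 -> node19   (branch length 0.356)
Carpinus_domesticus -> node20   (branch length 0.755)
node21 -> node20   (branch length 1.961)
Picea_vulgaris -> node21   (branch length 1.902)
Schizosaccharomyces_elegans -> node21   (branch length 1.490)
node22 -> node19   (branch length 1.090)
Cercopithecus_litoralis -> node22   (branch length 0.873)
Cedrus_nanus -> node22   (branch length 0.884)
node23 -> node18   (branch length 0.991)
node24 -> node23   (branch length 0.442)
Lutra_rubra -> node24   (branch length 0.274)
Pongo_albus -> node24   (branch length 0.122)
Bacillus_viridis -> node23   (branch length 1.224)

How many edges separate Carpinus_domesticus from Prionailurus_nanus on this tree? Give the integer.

7

The MRCA of Carpinus_domesticus and Prionailurus_nanus is the root of the tree.
From Carpinus_domesticus up to that node: 5 branches. From Prionailurus_nanus up to the same node: 2 branches. Total: 5 + 2 = 7.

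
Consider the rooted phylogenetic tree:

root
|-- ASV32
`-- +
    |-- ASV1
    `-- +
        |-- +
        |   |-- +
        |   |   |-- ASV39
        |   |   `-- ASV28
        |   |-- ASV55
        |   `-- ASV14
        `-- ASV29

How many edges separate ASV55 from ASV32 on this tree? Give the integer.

5

The MRCA of ASV55 and ASV32 is the root of the tree.
From ASV55 up to that node: 4 branches. From ASV32 up to the same node: 1 branch. Total: 4 + 1 = 5.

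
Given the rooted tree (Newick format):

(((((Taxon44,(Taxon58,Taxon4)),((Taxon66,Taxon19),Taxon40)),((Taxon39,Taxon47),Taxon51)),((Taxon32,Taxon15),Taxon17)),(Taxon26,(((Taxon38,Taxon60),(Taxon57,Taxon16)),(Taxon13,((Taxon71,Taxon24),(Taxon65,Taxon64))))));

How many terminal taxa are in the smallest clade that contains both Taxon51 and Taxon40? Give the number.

9

The MRCA of Taxon51 and Taxon40 is the node subtending (((Taxon44,(Taxon58,Taxon4)),((Taxon66,Taxon19),Taxon40)),((Taxon39,Taxon47),Taxon51)).
That clade contains 9 terminal taxa: Taxon19, Taxon39, Taxon4, Taxon40, Taxon44, Taxon47, Taxon51, Taxon58, Taxon66.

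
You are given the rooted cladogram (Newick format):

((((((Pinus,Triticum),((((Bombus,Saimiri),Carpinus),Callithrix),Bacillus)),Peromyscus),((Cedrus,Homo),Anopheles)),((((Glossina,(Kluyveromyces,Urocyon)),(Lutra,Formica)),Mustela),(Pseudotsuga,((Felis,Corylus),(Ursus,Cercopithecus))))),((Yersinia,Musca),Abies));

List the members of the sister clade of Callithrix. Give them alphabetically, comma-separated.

Callithrix attaches to the tree at the node subtending (((Bombus,Saimiri),Carpinus),Callithrix).
The other lineage descending from that same node — the sister group — is ((Bombus,Saimiri),Carpinus); its 3 tips in alphabetical order are the answer.

Bombus, Carpinus, Saimiri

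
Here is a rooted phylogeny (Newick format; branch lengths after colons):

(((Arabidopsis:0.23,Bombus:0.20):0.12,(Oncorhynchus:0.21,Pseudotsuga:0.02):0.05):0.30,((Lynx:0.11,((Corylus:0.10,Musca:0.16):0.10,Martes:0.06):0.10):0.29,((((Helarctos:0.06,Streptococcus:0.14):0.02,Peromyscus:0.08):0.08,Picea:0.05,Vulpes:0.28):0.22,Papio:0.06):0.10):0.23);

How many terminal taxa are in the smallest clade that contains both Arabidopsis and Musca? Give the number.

The MRCA of Arabidopsis and Musca is the root, so the clade is the entire tree.
That clade contains 14 terminal taxa: Arabidopsis, Bombus, Corylus, Helarctos, Lynx, Martes, Musca, Oncorhynchus, Papio, Peromyscus, Picea, Pseudotsuga, Streptococcus, Vulpes.

14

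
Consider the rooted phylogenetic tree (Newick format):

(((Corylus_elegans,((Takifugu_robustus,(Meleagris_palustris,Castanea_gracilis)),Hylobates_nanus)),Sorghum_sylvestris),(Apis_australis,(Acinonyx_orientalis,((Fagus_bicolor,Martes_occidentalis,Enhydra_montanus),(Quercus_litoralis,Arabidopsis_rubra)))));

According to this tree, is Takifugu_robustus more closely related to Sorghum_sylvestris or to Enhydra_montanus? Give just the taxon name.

Sorghum_sylvestris

The MRCA of Takifugu_robustus and Sorghum_sylvestris subtends ((Corylus_elegans,((Takifugu_robustus,(Meleagris_palustris,Castanea_gracilis)),Hylobates_nanus)),Sorghum_sylvestris) (6 taxa).
The MRCA of Takifugu_robustus and Enhydra_montanus is the root, subtending the entire tree (13 taxa).
The first is nested inside the second, so Takifugu_robustus shares a more recent common ancestor with Sorghum_sylvestris.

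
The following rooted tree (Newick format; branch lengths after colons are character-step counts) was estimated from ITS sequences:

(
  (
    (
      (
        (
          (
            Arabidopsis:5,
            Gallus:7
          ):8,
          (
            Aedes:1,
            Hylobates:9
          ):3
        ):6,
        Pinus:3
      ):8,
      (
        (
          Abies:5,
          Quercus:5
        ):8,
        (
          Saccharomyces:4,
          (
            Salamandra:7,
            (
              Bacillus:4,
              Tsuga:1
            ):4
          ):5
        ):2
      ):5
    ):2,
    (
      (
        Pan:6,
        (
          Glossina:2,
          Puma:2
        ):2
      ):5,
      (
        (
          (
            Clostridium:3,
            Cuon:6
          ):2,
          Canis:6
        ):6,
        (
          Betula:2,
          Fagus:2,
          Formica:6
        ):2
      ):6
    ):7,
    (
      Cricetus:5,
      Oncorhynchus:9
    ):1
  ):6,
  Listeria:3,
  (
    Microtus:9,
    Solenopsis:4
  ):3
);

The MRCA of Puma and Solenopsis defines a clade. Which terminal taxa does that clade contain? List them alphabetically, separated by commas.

Tracing Puma: it sits inside (Glossina,Puma).
Tracing Solenopsis: it sits inside (Microtus,Solenopsis).
The smallest clade enclosing both is the whole tree (their MRCA is the root), so the answer is all 25 tips in alphabetical order.

Abies, Aedes, Arabidopsis, Bacillus, Betula, Canis, Clostridium, Cricetus, Cuon, Fagus, Formica, Gallus, Glossina, Hylobates, Listeria, Microtus, Oncorhynchus, Pan, Pinus, Puma, Quercus, Saccharomyces, Salamandra, Solenopsis, Tsuga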